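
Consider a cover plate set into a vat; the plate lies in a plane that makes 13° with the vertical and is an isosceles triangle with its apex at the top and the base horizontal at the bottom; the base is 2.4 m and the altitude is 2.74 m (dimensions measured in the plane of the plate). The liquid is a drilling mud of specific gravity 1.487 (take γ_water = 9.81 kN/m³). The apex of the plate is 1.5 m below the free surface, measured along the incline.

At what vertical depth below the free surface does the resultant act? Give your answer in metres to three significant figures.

γ = 1.487 × 9.81 = 14.58747 kN/m³.
The plate makes 13° with the vertical, i.e. θ = 90° − 13° = 77° to the horizontal. Measuring y along the incline from the free-surface line, vertical depth h = y·sinθ with sinθ = 0.974370.
With the apex up, the centroid sits 2h/3 = 2 × 2.74/3 = 1.82667 m below the apex, so y_c = 1.5 + 1.82667 = 3.32667 m and h_c = 3.32667 × 0.974370 = 3.24141 m.
A = ½ × 2.4 × 2.74 = 3.288 m².
Resultant F = γ·h_c·A = 14.58747 × 3.24141 × 3.288 = 155.47 kN.
I_c = b·h³/36 = 2.4 × 2.74³/36 = 1.37139 m⁴.
Centre of pressure: y_p = y_c + I_c/(y_c·A) = 3.32667 + 1.37139/(3.32667 × 3.288) = 3.32667 + 0.125377 = 3.45205 m along the plane.
Vertically, h_p = y_p·sinθ = 3.45205 × 0.974370 = 3.36357 m.

h_p = 3.36 m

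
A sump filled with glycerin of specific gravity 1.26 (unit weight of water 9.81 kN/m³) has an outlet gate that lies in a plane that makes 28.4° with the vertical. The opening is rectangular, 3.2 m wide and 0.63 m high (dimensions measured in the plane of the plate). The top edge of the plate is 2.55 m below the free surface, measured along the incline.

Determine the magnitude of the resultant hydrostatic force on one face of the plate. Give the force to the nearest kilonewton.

F ≈ 63 kN

γ = 1.26 × 9.81 = 12.3606 kN/m³.
The plate makes 28.4° with the vertical, i.e. θ = 90° − 28.4° = 61.6° to the horizontal. Measuring y along the incline from the free-surface line, vertical depth h = y·sinθ with sinθ = 0.879649.
The centroid lies 0.63/2 = 0.315 m below the top edge, so y_c = 2.55 + 0.315 = 2.865 m and h_c = 2.865 × 0.879649 = 2.52019 m.
A = 3.2 × 0.63 = 2.016 m².
Resultant F = γ·h_c·A = 12.3606 × 2.52019 × 2.016 = 62.8005 kN.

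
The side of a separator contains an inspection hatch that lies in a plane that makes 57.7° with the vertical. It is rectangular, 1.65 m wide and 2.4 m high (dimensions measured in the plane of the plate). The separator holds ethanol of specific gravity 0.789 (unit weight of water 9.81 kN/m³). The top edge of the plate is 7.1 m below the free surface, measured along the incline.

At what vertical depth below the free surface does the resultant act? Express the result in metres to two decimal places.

γ = 0.789 × 9.81 = 7.74009 kN/m³.
The plate makes 57.7° with the vertical, i.e. θ = 90° − 57.7° = 32.3° to the horizontal. Measuring y along the incline from the free-surface line, vertical depth h = y·sinθ with sinθ = 0.534352.
The centroid lies 2.4/2 = 1.2 m below the top edge, so y_c = 7.1 + 1.2 = 8.3 m and h_c = 8.3 × 0.534352 = 4.43512 m.
A = 1.65 × 2.4 = 3.96 m².
Resultant F = γ·h_c·A = 7.74009 × 4.43512 × 3.96 = 135.94 kN.
I_c = b·h³/12 = 1.65 × 2.4³/12 = 1.9008 m⁴.
Centre of pressure: y_p = y_c + I_c/(y_c·A) = 8.3 + 1.9008/(8.3 × 3.96) = 8.3 + 0.0578313 = 8.35783 m along the plane.
Vertically, h_p = y_p·sinθ = 8.35783 × 0.534352 = 4.46602 m.

h_p = 4.47 m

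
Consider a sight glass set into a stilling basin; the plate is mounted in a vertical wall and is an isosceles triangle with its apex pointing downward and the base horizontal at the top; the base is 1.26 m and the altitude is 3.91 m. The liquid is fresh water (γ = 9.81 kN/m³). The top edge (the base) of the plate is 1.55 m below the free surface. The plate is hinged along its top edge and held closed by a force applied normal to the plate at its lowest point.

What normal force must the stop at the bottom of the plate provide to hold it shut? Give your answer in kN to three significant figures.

P ≈ 28.2 kN

γ = 9.81 kN/m³.
With the apex down, the centroid sits h/3 = 3.91/3 = 1.30333 m below the base (the top edge), so the centroid depth is h_c = 1.55 + 1.30333 = 2.85333 m.
A = ½ × 1.26 × 3.91 = 2.4633 m².
Resultant F = γ·h_c·A = 9.81 × 2.85333 × 2.4633 = 68.9506 kN.
I_c = b·h³/36 = 1.26 × 3.91³/36 = 2.09218 m⁴.
Centre of pressure: y_p = y_c + I_c/(y_c·A) = 2.85333 + 2.09218/(2.85333 × 2.4633) = 2.85333 + 0.297666 = 3.151 m along the plane.
The resultant acts 1.30333 + 0.297666 = 1.601 m (along the plate) below the hinge at the top edge, so the moment about the hinge is M = F × 1.601 = 68.9506 × 1.601 = 110.39 kN·m.
A normal force at the bottom, 3.91 m from the hinge, must supply this moment: P = 110.39/3.91 = 28.2327 kN.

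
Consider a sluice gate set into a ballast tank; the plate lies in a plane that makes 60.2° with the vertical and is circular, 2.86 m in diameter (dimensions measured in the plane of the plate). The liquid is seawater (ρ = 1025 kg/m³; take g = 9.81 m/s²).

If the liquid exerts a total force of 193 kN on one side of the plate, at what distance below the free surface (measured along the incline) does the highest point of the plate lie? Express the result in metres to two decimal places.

γ = ρg = 1025 × 9.81 / 1000 = 10.05525 kN/m³.
A = π(1.43)² = 6.42424 m².
From F = γ·h_c·A, the centroid depth is h_c = 193/(10.05525 × 6.42424) = 2.98774 m.
The plate makes 60.2° with the vertical, i.e. θ = 90° − 60.2° = 29.8° to the horizontal. Measuring y along the incline from the free-surface line, vertical depth h = y·sinθ with sinθ = 0.496974.
Along the incline, y_c = h_c/sinθ = 2.98774/0.496974 = 6.01186 m.
The centroid is at the centre, 1.43 m below the top of the plate, so the highest point sits at y_top = 6.01186 − 1.43 = 4.58186 m along the incline.

y_top ≈ 4.58 m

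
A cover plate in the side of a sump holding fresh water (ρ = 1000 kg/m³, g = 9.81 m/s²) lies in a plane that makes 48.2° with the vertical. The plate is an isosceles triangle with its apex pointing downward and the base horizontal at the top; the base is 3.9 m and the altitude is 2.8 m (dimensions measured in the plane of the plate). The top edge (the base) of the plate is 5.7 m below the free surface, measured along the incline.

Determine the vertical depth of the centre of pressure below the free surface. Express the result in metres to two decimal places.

γ = ρg = 1000 × 9.81 = 9810 N/m³ = 9.81 kN/m³.
The plate makes 48.2° with the vertical, i.e. θ = 90° − 48.2° = 41.8° to the horizontal. Measuring y along the incline from the free-surface line, vertical depth h = y·sinθ with sinθ = 0.666532.
With the apex down, the centroid sits h/3 = 2.8/3 = 0.933333 m below the base (the top edge), so y_c = 5.7 + 0.933333 = 6.63333 m and h_c = 6.63333 × 0.666532 = 4.42133 m.
A = ½ × 3.9 × 2.8 = 5.46 m².
Resultant F = γ·h_c·A = 9.81 × 4.42133 × 5.46 = 236.818 kN.
I_c = b·h³/36 = 3.9 × 2.8³/36 = 2.37813 m⁴.
Centre of pressure: y_p = y_c + I_c/(y_c·A) = 6.63333 + 2.37813/(6.63333 × 5.46) = 6.63333 + 0.0656616 = 6.69899 m along the plane.
Vertically, h_p = y_p·sinθ = 6.69899 × 0.666532 = 4.46509 m.

h_p = 4.47 m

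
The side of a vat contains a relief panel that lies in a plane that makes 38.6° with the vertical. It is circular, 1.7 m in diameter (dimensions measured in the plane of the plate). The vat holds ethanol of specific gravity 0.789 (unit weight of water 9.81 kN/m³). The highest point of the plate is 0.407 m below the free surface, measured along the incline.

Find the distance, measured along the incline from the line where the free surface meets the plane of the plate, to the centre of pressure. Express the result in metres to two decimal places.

y_p = 1.40 m

γ = 0.789 × 9.81 = 7.74009 kN/m³.
The plate makes 38.6° with the vertical, i.e. θ = 90° − 38.6° = 51.4° to the horizontal. Measuring y along the incline from the free-surface line, vertical depth h = y·sinθ with sinθ = 0.781520.
The centroid is at the centre, 0.85 m below the top of the plate, so y_c = 0.407 + 0.85 = 1.257 m and h_c = 1.257 × 0.781520 = 0.982371 m.
A = π(0.85)² = 2.2698 m².
Resultant F = γ·h_c·A = 7.74009 × 0.982371 × 2.2698 = 17.2587 kN.
I_c = πr⁴/4 = π × 0.85⁴/4 = 0.409983 m⁴.
Centre of pressure: y_p = y_c + I_c/(y_c·A) = 1.257 + 0.409983/(1.257 × 2.2698) = 1.257 + 0.143695 = 1.40069 m along the plane.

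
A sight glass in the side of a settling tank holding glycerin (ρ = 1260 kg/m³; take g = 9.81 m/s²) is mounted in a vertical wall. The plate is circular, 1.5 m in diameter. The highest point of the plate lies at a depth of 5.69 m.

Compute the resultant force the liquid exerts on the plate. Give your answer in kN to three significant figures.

γ = ρg = 1260 × 9.81 / 1000 = 12.3606 kN/m³.
The centroid is at the centre, 0.75 m below the top of the plate, so the centroid depth is h_c = 5.69 + 0.75 = 6.44 m.
A = π(0.75)² = 1.76715 m².
Resultant F = γ·h_c·A = 12.3606 × 6.44 × 1.76715 = 140.669 kN.

F ≈ 141 kN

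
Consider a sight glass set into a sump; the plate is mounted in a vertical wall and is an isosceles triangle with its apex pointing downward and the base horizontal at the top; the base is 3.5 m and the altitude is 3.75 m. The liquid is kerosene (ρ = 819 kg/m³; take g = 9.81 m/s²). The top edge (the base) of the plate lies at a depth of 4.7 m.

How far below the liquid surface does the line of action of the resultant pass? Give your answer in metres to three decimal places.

h_p = 6.081 m

γ = ρg = 819 × 9.81 / 1000 = 8.03439 kN/m³.
With the apex down, the centroid sits h/3 = 3.75/3 = 1.25 m below the base (the top edge), so the centroid depth is h_c = 4.7 + 1.25 = 5.95 m.
A = ½ × 3.5 × 3.75 = 6.5625 m².
Resultant F = γ·h_c·A = 8.03439 × 5.95 × 6.5625 = 313.718 kN.
I_c = b·h³/36 = 3.5 × 3.75³/36 = 5.12695 m⁴.
Centre of pressure: y_p = y_c + I_c/(y_c·A) = 5.95 + 5.12695/(5.95 × 6.5625) = 5.95 + 0.131302 = 6.0813 m along the plane.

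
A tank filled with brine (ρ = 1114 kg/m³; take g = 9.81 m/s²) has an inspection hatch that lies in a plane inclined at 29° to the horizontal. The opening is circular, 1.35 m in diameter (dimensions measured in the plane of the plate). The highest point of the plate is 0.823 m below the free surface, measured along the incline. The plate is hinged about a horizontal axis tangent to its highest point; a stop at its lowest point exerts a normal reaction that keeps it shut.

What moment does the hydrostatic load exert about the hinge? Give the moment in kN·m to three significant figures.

γ = ρg = 1114 × 9.81 / 1000 = 10.92834 kN/m³.
Let θ = 29° be the plate's angle to the horizontal; measure y along the incline from where the plane meets the free surface. Vertical depth h = y·sinθ with sinθ = 0.484810.
The centroid is at the centre, 0.675 m below the top of the plate, so y_c = 0.823 + 0.675 = 1.498 m and h_c = 1.498 × 0.484810 = 0.726245 m.
A = π(0.675)² = 1.43139 m².
Resultant F = γ·h_c·A = 10.92834 × 0.726245 × 1.43139 = 11.3604 kN.
I_c = πr⁴/4 = π × 0.675⁴/4 = 0.163044 m⁴.
Centre of pressure: y_p = y_c + I_c/(y_c·A) = 1.498 + 0.163044/(1.498 × 1.43139) = 1.498 + 0.0760388 = 1.57404 m along the plane.
The resultant acts 0.675 + 0.0760388 = 0.751039 m (along the plate) below the hinge at the top edge, so the moment about the hinge is M = F × 0.751039 = 11.3604 × 0.751039 = 8.5321 kN·m.

M ≈ 8.53 kN·m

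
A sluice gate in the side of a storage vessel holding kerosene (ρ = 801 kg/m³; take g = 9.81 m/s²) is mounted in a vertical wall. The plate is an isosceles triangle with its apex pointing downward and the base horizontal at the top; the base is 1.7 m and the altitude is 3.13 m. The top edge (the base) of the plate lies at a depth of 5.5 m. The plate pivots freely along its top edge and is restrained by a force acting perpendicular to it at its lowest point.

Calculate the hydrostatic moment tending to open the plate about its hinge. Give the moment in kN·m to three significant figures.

γ = ρg = 801 × 9.81 / 1000 = 7.85781 kN/m³.
With the apex down, the centroid sits h/3 = 3.13/3 = 1.04333 m below the base (the top edge), so the centroid depth is h_c = 5.5 + 1.04333 = 6.54333 m.
A = ½ × 1.7 × 3.13 = 2.6605 m².
Resultant F = γ·h_c·A = 7.85781 × 6.54333 × 2.6605 = 136.793 kN.
I_c = b·h³/36 = 1.7 × 3.13³/36 = 1.44804 m⁴.
Centre of pressure: y_p = y_c + I_c/(y_c·A) = 6.54333 + 1.44804/(6.54333 × 2.6605) = 6.54333 + 0.0831799 = 6.62651 m along the plane.
The resultant acts 1.04333 + 0.0831799 = 1.12651 m (along the plate) below the hinge at the top edge, so the moment about the hinge is M = F × 1.12651 = 136.793 × 1.12651 = 154.099 kN·m.

M ≈ 154 kN·m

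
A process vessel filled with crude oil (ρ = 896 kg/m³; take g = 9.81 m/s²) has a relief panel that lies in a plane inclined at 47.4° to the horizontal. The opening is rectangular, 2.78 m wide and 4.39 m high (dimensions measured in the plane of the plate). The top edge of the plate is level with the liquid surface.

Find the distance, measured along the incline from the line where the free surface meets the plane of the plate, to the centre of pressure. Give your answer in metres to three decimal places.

y_p = 2.927 m

γ = ρg = 896 × 9.81 / 1000 = 8.78976 kN/m³.
Let θ = 47.4° be the plate's angle to the horizontal; measure y along the incline from where the plane meets the free surface. Vertical depth h = y·sinθ with sinθ = 0.736097.
The centroid lies 4.39/2 = 2.195 m below the top edge, so y_c = 2.195 m and h_c = 2.195 × 0.736097 = 1.61573 m.
A = 2.78 × 4.39 = 12.2042 m².
Resultant F = γ·h_c·A = 8.78976 × 1.61573 × 12.2042 = 173.323 kN.
I_c = b·h³/12 = 2.78 × 4.39³/12 = 19.6 m⁴.
Centre of pressure: y_p = y_c + I_c/(y_c·A) = 2.195 + 19.6/(2.195 × 12.2042) = 2.195 + 0.731665 = 2.92666 m along the plane.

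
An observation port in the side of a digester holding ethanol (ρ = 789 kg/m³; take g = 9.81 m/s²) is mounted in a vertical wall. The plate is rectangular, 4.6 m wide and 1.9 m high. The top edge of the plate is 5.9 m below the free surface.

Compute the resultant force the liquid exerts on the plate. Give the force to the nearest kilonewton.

F ≈ 463 kN

γ = ρg = 789 × 9.81 / 1000 = 7.74009 kN/m³.
The centroid lies 1.9/2 = 0.95 m below the top edge, so the centroid depth is h_c = 5.9 + 0.95 = 6.85 m.
A = 4.6 × 1.9 = 8.74 m².
Resultant F = γ·h_c·A = 7.74009 × 6.85 × 8.74 = 463.391 kN.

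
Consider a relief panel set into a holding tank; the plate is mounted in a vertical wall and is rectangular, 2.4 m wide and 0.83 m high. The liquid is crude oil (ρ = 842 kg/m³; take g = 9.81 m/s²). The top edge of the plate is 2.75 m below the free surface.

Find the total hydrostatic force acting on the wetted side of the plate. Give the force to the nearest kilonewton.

γ = ρg = 842 × 9.81 / 1000 = 8.26002 kN/m³.
The centroid lies 0.83/2 = 0.415 m below the top edge, so the centroid depth is h_c = 2.75 + 0.415 = 3.165 m.
A = 2.4 × 0.83 = 1.992 m².
Resultant F = γ·h_c·A = 8.26002 × 3.165 × 1.992 = 52.0768 kN.

F ≈ 52 kN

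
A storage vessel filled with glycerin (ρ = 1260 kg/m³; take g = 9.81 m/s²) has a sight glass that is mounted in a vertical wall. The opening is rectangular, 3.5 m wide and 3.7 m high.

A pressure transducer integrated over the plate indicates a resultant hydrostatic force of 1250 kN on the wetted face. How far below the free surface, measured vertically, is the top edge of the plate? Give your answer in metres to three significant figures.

d_top ≈ 5.96 m

γ = ρg = 1260 × 9.81 / 1000 = 12.3606 kN/m³.
A = 3.5 × 3.7 = 12.95 m².
From F = γ·h_c·A, the centroid depth is h_c = 1250/(12.3606 × 12.95) = 7.80909 m.
The centroid lies 3.7/2 = 1.85 m below the top edge, so the top edge sits at h_top = 7.80909 − 1.85 = 5.95909 m below the surface.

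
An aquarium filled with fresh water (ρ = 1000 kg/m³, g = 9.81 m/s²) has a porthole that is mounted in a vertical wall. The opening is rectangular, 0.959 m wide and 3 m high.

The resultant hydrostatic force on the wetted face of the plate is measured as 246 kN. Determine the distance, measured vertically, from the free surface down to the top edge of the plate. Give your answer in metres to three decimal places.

d_top ≈ 7.216 m

γ = ρg = 1000 × 9.81 = 9810 N/m³ = 9.81 kN/m³.
A = 0.959 × 3 = 2.877 m².
From F = γ·h_c·A, the centroid depth is h_c = 246/(9.81 × 2.877) = 8.71618 m.
The centroid lies 3/2 = 1.5 m below the top edge, so the top edge sits at h_top = 8.71618 − 1.5 = 7.21618 m below the surface.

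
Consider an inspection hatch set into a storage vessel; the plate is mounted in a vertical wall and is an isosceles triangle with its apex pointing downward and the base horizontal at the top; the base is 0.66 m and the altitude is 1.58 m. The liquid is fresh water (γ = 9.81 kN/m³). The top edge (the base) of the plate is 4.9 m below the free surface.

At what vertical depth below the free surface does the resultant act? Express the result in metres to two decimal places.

h_p = 5.45 m

γ = 9.81 kN/m³.
With the apex down, the centroid sits h/3 = 1.58/3 = 0.526667 m below the base (the top edge), so the centroid depth is h_c = 4.9 + 0.526667 = 5.42667 m.
A = ½ × 0.66 × 1.58 = 0.5214 m².
Resultant F = γ·h_c·A = 9.81 × 5.42667 × 0.5214 = 27.7571 kN.
I_c = b·h³/36 = 0.66 × 1.58³/36 = 0.0723124 m⁴.
Centre of pressure: y_p = y_c + I_c/(y_c·A) = 5.42667 + 0.0723124/(5.42667 × 0.5214) = 5.42667 + 0.0255569 = 5.45223 m along the plane.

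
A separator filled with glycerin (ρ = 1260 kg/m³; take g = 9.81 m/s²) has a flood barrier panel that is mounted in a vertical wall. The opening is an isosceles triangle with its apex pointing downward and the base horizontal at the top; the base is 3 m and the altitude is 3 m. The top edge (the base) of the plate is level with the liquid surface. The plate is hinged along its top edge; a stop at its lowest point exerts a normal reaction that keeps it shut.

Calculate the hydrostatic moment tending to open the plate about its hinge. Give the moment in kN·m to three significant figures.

M ≈ 83.4 kN·m

γ = ρg = 1260 × 9.81 / 1000 = 12.3606 kN/m³.
With the apex down, the centroid sits h/3 = 3/3 = 1 m below the base (the top edge), so the centroid depth is h_c = 1 m.
A = ½ × 3 × 3 = 4.5 m².
Resultant F = γ·h_c·A = 12.3606 × 1 × 4.5 = 55.6227 kN.
I_c = b·h³/36 = 3 × 3³/36 = 2.25 m⁴.
Centre of pressure: y_p = y_c + I_c/(y_c·A) = 1 + 2.25/(1 × 4.5) = 1 + 0.5 = 1.5 m along the plane.
The resultant acts 1 + 0.5 = 1.5 m (along the plate) below the hinge at the top edge, so the moment about the hinge is M = F × 1.5 = 55.6227 × 1.5 = 83.434 kN·m.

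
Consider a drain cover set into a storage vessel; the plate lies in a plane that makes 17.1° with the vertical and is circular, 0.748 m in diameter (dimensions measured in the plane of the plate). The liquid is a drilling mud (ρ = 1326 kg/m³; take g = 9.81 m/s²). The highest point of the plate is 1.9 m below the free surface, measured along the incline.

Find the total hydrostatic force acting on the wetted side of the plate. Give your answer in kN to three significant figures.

γ = ρg = 1326 × 9.81 / 1000 = 13.00806 kN/m³.
The plate makes 17.1° with the vertical, i.e. θ = 90° − 17.1° = 72.9° to the horizontal. Measuring y along the incline from the free-surface line, vertical depth h = y·sinθ with sinθ = 0.955793.
The centroid is at the centre, 0.374 m below the top of the plate, so y_c = 1.9 + 0.374 = 2.274 m and h_c = 2.274 × 0.955793 = 2.17347 m.
A = π(0.374)² = 0.439433 m².
Resultant F = γ·h_c·A = 13.00806 × 2.17347 × 0.439433 = 12.4239 kN.

F ≈ 12.4 kN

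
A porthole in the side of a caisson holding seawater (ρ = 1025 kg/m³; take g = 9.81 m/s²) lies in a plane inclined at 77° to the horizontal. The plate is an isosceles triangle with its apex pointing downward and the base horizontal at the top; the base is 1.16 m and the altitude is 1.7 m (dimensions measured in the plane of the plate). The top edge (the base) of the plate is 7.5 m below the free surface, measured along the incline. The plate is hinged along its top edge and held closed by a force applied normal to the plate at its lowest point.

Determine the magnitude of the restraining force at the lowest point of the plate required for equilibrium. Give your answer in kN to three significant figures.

P ≈ 26.9 kN

γ = ρg = 1025 × 9.81 / 1000 = 10.05525 kN/m³.
Let θ = 77° be the plate's angle to the horizontal; measure y along the incline from where the plane meets the free surface. Vertical depth h = y·sinθ with sinθ = 0.974370.
With the apex down, the centroid sits h/3 = 1.7/3 = 0.566667 m below the base (the top edge), so y_c = 7.5 + 0.566667 = 8.06667 m and h_c = 8.06667 × 0.974370 = 7.85992 m.
A = ½ × 1.16 × 1.7 = 0.986 m².
Resultant F = γ·h_c·A = 10.05525 × 7.85992 × 0.986 = 77.927 kN.
I_c = b·h³/36 = 1.16 × 1.7³/36 = 0.158308 m⁴.
Centre of pressure: y_p = y_c + I_c/(y_c·A) = 8.06667 + 0.158308/(8.06667 × 0.986) = 8.06667 + 0.0199036 = 8.08657 m along the plane.
The resultant acts 0.566667 + 0.0199036 = 0.586571 m (along the plate) below the hinge at the top edge, so the moment about the hinge is M = F × 0.586571 = 77.927 × 0.586571 = 45.7097 kN·m.
A normal force at the bottom, 1.7 m from the hinge, must supply this moment: P = 45.7097/1.7 = 26.8881 kN.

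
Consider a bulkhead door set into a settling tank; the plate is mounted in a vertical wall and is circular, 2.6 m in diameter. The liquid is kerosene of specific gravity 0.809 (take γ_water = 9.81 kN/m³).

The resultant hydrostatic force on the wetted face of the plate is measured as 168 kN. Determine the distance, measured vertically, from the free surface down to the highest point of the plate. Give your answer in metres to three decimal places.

d_top ≈ 2.687 m

γ = 0.809 × 9.81 = 7.93629 kN/m³.
A = π(1.3)² = 5.30929 m².
From F = γ·h_c·A, the centroid depth is h_c = 168/(7.93629 × 5.30929) = 3.98708 m.
The centroid is at the centre, 1.3 m below the top of the plate, so the highest point sits at h_top = 3.98708 − 1.3 = 2.68708 m below the surface.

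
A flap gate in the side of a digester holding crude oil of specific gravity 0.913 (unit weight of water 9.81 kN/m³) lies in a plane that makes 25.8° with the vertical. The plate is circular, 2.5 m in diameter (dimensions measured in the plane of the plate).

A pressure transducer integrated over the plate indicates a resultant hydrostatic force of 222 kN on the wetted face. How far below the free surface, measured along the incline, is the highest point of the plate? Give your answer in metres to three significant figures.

γ = 0.913 × 9.81 = 8.95653 kN/m³.
A = π(1.25)² = 4.90874 m².
From F = γ·h_c·A, the centroid depth is h_c = 222/(8.95653 × 4.90874) = 5.04944 m.
The plate makes 25.8° with the vertical, i.e. θ = 90° − 25.8° = 64.2° to the horizontal. Measuring y along the incline from the free-surface line, vertical depth h = y·sinθ with sinθ = 0.900319.
Along the incline, y_c = h_c/sinθ = 5.04944/0.900319 = 5.6085 m.
The centroid is at the centre, 1.25 m below the top of the plate, so the highest point sits at y_top = 5.6085 − 1.25 = 4.3585 m along the incline.

y_top ≈ 4.36 m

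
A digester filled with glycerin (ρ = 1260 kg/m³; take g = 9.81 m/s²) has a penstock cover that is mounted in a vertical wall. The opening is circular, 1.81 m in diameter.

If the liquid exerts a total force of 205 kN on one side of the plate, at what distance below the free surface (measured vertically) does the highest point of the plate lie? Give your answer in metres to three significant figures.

d_top ≈ 5.54 m

γ = ρg = 1260 × 9.81 / 1000 = 12.3606 kN/m³.
A = π(0.905)² = 2.57304 m².
From F = γ·h_c·A, the centroid depth is h_c = 205/(12.3606 × 2.57304) = 6.44567 m.
The centroid is at the centre, 0.905 m below the top of the plate, so the highest point sits at h_top = 6.44567 − 0.905 = 5.54067 m below the surface.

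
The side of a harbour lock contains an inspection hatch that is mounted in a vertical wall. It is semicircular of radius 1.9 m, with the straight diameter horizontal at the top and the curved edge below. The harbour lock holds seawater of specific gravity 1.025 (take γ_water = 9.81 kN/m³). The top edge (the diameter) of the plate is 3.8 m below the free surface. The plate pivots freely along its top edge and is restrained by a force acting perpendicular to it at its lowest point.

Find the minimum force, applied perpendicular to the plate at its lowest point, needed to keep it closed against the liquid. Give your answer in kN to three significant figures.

P ≈ 119 kN

γ = 1.025 × 9.81 = 10.05525 kN/m³.
The centroid of a semicircle lies 4r/(3π) = 0.806385 m from the diameter, here below the top edge, so the centroid depth is h_c = 3.8 + 0.806385 = 4.60638 m.
A = πr²/2 = π × 1.9²/2 = 5.67057 m².
Resultant F = γ·h_c·A = 10.05525 × 4.60638 × 5.67057 = 262.651 kN.
I_c = (π/8 − 8/(9π))·r⁴ = 0.109757 × 1.9⁴ = 1.43036 m⁴.
Centre of pressure: y_p = y_c + I_c/(y_c·A) = 4.60638 + 1.43036/(4.60638 × 5.67057) = 4.60638 + 0.0547594 = 4.66114 m along the plane.
The resultant acts 0.806385 + 0.0547594 = 0.861144 m (along the plate) below the hinge at the top edge, so the moment about the hinge is M = F × 0.861144 = 262.651 × 0.861144 = 226.18 kN·m.
A normal force at the bottom, 1.9 m from the hinge, must supply this moment: P = 226.18/1.9 = 119.042 kN.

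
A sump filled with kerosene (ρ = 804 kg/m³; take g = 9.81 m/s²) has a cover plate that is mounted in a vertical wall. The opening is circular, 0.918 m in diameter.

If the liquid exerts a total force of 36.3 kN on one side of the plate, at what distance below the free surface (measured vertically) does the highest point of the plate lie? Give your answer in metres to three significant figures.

d_top ≈ 6.49 m

γ = ρg = 804 × 9.81 / 1000 = 7.88724 kN/m³.
A = π(0.459)² = 0.661874 m².
From F = γ·h_c·A, the centroid depth is h_c = 36.3/(7.88724 × 0.661874) = 6.95354 m.
The centroid is at the centre, 0.459 m below the top of the plate, so the highest point sits at h_top = 6.95354 − 0.459 = 6.49454 m below the surface.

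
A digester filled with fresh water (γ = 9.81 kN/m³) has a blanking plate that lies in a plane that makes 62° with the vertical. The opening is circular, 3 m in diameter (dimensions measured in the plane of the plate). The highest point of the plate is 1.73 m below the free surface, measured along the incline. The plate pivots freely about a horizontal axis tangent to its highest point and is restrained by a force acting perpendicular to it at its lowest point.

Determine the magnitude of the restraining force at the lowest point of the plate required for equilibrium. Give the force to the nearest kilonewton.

P ≈ 59 kN

γ = 9.81 kN/m³.
The plate makes 62° with the vertical, i.e. θ = 90° − 62° = 28° to the horizontal. Measuring y along the incline from the free-surface line, vertical depth h = y·sinθ with sinθ = 0.469472.
The centroid is at the centre, 1.5 m below the top of the plate, so y_c = 1.73 + 1.5 = 3.23 m and h_c = 3.23 × 0.469472 = 1.51639 m.
A = π(1.5)² = 7.06858 m².
Resultant F = γ·h_c·A = 9.81 × 1.51639 × 7.06858 = 105.151 kN.
I_c = πr⁴/4 = π × 1.5⁴/4 = 3.97608 m⁴.
Centre of pressure: y_p = y_c + I_c/(y_c·A) = 3.23 + 3.97608/(3.23 × 7.06858) = 3.23 + 0.174149 = 3.40415 m along the plane.
The resultant acts 1.5 + 0.174149 = 1.67415 m (along the plate) below the hinge at the top edge, so the moment about the hinge is M = F × 1.67415 = 105.151 × 1.67415 = 176.039 kN·m.
A normal force at the bottom, 3 m from the hinge, must supply this moment: P = 176.039/3 = 58.6797 kN.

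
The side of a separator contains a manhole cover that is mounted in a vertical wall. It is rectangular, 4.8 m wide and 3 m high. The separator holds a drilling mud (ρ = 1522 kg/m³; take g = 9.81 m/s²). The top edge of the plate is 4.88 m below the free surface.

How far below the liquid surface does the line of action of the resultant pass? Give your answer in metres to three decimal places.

h_p = 6.498 m

γ = ρg = 1522 × 9.81 / 1000 = 14.93082 kN/m³.
The centroid lies 3/2 = 1.5 m below the top edge, so the centroid depth is h_c = 4.88 + 1.5 = 6.38 m.
A = 4.8 × 3 = 14.4 m².
Resultant F = γ·h_c·A = 14.93082 × 6.38 × 14.4 = 1371.72 kN.
I_c = b·h³/12 = 4.8 × 3³/12 = 10.8 m⁴.
Centre of pressure: y_p = y_c + I_c/(y_c·A) = 6.38 + 10.8/(6.38 × 14.4) = 6.38 + 0.117555 = 6.49756 m along the plane.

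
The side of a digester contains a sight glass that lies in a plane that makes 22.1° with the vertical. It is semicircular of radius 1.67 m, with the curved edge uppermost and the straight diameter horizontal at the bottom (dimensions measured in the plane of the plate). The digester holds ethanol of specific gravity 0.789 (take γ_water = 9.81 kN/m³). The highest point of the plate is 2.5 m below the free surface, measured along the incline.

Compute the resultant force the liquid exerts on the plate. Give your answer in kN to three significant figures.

F ≈ 109 kN

γ = 0.789 × 9.81 = 7.74009 kN/m³.
The plate makes 22.1° with the vertical, i.e. θ = 90° − 22.1° = 67.9° to the horizontal. Measuring y along the incline from the free-surface line, vertical depth h = y·sinθ with sinθ = 0.926529.
The centroid lies 4r/(3π) = 0.70877 m above the diameter, so r − 4r/(3π) = 1.67 − 0.70877 = 0.96123 m below the topmost point, so y_c = 2.5 + 0.96123 = 3.46123 m and h_c = 3.46123 × 0.926529 = 3.20693 m.
A = πr²/2 = π × 1.67²/2 = 4.38079 m².
Resultant F = γ·h_c·A = 7.74009 × 3.20693 × 4.38079 = 108.74 kN.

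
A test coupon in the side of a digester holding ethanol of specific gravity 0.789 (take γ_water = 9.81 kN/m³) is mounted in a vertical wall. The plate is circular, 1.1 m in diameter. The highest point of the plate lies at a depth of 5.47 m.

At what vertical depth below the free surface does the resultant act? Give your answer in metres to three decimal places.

γ = 0.789 × 9.81 = 7.74009 kN/m³.
The centroid is at the centre, 0.55 m below the top of the plate, so the centroid depth is h_c = 5.47 + 0.55 = 6.02 m.
A = π(0.55)² = 0.950332 m².
Resultant F = γ·h_c·A = 7.74009 × 6.02 × 0.950332 = 44.281 kN.
I_c = πr⁴/4 = π × 0.55⁴/4 = 0.0718688 m⁴.
Centre of pressure: y_p = y_c + I_c/(y_c·A) = 6.02 + 0.0718688/(6.02 × 0.950332) = 6.02 + 0.0125623 = 6.03256 m along the plane.

h_p = 6.033 m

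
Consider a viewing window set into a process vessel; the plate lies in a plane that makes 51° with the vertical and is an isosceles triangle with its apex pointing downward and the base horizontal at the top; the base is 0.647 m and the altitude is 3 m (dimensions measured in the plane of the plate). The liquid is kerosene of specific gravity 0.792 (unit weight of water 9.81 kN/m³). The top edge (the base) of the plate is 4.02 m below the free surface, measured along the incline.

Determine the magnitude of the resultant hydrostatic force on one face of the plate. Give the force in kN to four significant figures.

F ≈ 23.82 kN

γ = 0.792 × 9.81 = 7.76952 kN/m³.
The plate makes 51° with the vertical, i.e. θ = 90° − 51° = 39° to the horizontal. Measuring y along the incline from the free-surface line, vertical depth h = y·sinθ with sinθ = 0.629320.
With the apex down, the centroid sits h/3 = 3/3 = 1 m below the base (the top edge), so y_c = 4.02 + 1 = 5.02 m and h_c = 5.02 × 0.629320 = 3.15919 m.
A = ½ × 0.647 × 3 = 0.9705 m².
Resultant F = γ·h_c·A = 7.76952 × 3.15919 × 0.9705 = 23.8213 kN.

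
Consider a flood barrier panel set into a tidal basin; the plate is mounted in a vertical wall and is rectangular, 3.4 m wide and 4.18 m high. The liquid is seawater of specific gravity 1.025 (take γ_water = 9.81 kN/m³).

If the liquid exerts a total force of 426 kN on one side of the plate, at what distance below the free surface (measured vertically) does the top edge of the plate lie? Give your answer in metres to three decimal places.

d_top ≈ 0.891 m

γ = 1.025 × 9.81 = 10.05525 kN/m³.
A = 3.4 × 4.18 = 14.212 m².
From F = γ·h_c·A, the centroid depth is h_c = 426/(10.05525 × 14.212) = 2.981 m.
The centroid lies 4.18/2 = 2.09 m below the top edge, so the top edge sits at h_top = 2.981 − 2.09 = 0.891 m below the surface.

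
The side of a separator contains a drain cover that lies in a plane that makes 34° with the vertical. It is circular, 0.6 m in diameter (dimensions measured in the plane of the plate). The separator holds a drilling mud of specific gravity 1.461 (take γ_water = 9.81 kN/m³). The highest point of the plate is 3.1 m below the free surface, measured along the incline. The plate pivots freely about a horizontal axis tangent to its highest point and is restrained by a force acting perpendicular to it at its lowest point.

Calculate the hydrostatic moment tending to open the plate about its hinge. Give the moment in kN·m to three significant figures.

M ≈ 3.50 kN·m

γ = 1.461 × 9.81 = 14.33241 kN/m³.
The plate makes 34° with the vertical, i.e. θ = 90° − 34° = 56° to the horizontal. Measuring y along the incline from the free-surface line, vertical depth h = y·sinθ with sinθ = 0.829038.
The centroid is at the centre, 0.3 m below the top of the plate, so y_c = 3.1 + 0.3 = 3.4 m and h_c = 3.4 × 0.829038 = 2.81873 m.
A = π(0.3)² = 0.282743 m².
Resultant F = γ·h_c·A = 14.33241 × 2.81873 × 0.282743 = 11.4226 kN.
I_c = πr⁴/4 = π × 0.3⁴/4 = 0.00636173 m⁴.
Centre of pressure: y_p = y_c + I_c/(y_c·A) = 3.4 + 0.00636173/(3.4 × 0.282743) = 3.4 + 0.00661766 = 3.40662 m along the plane.
The resultant acts 0.3 + 0.00661766 = 0.306618 m (along the plate) below the hinge at the top edge, so the moment about the hinge is M = F × 0.306618 = 11.4226 × 0.306618 = 3.50237 kN·m.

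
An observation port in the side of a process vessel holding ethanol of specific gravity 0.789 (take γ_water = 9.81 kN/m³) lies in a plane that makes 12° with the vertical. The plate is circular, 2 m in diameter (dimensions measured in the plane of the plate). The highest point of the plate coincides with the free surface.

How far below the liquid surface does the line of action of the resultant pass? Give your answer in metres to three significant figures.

γ = 0.789 × 9.81 = 7.74009 kN/m³.
The plate makes 12° with the vertical, i.e. θ = 90° − 12° = 78° to the horizontal. Measuring y along the incline from the free-surface line, vertical depth h = y·sinθ with sinθ = 0.978148.
The centroid is at the centre, 1 m below the top of the plate, so y_c = 1 m and h_c = 1 × 0.978148 = 0.978148 m.
A = π(1)² = 3.14159 m².
Resultant F = γ·h_c·A = 7.74009 × 0.978148 × 3.14159 = 23.7848 kN.
I_c = πr⁴/4 = π × 1⁴/4 = 0.785398 m⁴.
Centre of pressure: y_p = y_c + I_c/(y_c·A) = 1 + 0.785398/(1 × 3.14159) = 1 + 0.25 = 1.25 m along the plane.
Vertically, h_p = y_p·sinθ = 1.25 × 0.978148 = 1.22269 m.

h_p = 1.22 m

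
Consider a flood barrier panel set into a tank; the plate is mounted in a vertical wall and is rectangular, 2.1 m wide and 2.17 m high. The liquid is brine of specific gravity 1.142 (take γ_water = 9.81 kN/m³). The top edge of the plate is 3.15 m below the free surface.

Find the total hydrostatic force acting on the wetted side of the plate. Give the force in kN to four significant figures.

γ = 1.142 × 9.81 = 11.20302 kN/m³.
The centroid lies 2.17/2 = 1.085 m below the top edge, so the centroid depth is h_c = 3.15 + 1.085 = 4.235 m.
A = 2.1 × 2.17 = 4.557 m².
Resultant F = γ·h_c·A = 11.20302 × 4.235 × 4.557 = 216.206 kN.

F ≈ 216.2 kN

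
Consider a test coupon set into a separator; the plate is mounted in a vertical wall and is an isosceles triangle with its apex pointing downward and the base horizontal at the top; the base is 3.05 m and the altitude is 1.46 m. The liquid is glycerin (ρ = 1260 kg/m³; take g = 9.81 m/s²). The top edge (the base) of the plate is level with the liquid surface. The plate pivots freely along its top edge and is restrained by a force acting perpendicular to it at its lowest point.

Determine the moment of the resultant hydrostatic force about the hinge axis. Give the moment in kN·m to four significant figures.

M ≈ 9.777 kN·m

γ = ρg = 1260 × 9.81 / 1000 = 12.3606 kN/m³.
With the apex down, the centroid sits h/3 = 1.46/3 = 0.486667 m below the base (the top edge), so the centroid depth is h_c = 0.486667 m.
A = ½ × 3.05 × 1.46 = 2.2265 m².
Resultant F = γ·h_c·A = 12.3606 × 0.486667 × 2.2265 = 13.3935 kN.
I_c = b·h³/36 = 3.05 × 1.46³/36 = 0.263667 m⁴.
Centre of pressure: y_p = y_c + I_c/(y_c·A) = 0.486667 + 0.263667/(0.486667 × 2.2265) = 0.486667 + 0.243333 = 0.73 m along the plane.
The resultant acts 0.486667 + 0.243333 = 0.73 m (along the plate) below the hinge at the top edge, so the moment about the hinge is M = F × 0.73 = 13.3935 × 0.73 = 9.77726 kN·m.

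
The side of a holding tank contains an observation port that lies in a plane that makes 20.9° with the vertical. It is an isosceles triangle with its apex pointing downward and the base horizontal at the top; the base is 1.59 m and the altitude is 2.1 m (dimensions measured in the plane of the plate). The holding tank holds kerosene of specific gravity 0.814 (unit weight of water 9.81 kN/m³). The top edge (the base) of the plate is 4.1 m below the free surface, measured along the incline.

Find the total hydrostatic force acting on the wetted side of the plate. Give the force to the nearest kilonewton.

γ = 0.814 × 9.81 = 7.98534 kN/m³.
The plate makes 20.9° with the vertical, i.e. θ = 90° − 20.9° = 69.1° to the horizontal. Measuring y along the incline from the free-surface line, vertical depth h = y·sinθ with sinθ = 0.934204.
With the apex down, the centroid sits h/3 = 2.1/3 = 0.7 m below the base (the top edge), so y_c = 4.1 + 0.7 = 4.8 m and h_c = 4.8 × 0.934204 = 4.48418 m.
A = ½ × 1.59 × 2.1 = 1.6695 m².
Resultant F = γ·h_c·A = 7.98534 × 4.48418 × 1.6695 = 59.781 kN.

F ≈ 60 kN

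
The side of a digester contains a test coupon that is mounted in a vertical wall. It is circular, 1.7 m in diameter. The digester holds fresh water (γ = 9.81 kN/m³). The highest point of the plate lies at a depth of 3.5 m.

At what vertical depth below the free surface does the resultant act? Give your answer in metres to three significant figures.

h_p = 4.39 m

γ = 9.81 kN/m³.
The centroid is at the centre, 0.85 m below the top of the plate, so the centroid depth is h_c = 3.5 + 0.85 = 4.35 m.
A = π(0.85)² = 2.2698 m².
Resultant F = γ·h_c·A = 9.81 × 4.35 × 2.2698 = 96.8603 kN.
I_c = πr⁴/4 = π × 0.85⁴/4 = 0.409983 m⁴.
Centre of pressure: y_p = y_c + I_c/(y_c·A) = 4.35 + 0.409983/(4.35 × 2.2698) = 4.35 + 0.041523 = 4.39152 m along the plane.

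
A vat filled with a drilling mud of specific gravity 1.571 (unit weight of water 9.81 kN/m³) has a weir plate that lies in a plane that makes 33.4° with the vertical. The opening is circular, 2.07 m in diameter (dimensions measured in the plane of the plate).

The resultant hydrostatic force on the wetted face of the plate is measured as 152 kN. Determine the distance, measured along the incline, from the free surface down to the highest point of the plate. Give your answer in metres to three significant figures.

γ = 1.571 × 9.81 = 15.41151 kN/m³.
A = π(1.035)² = 3.36535 m².
From F = γ·h_c·A, the centroid depth is h_c = 152/(15.41151 × 3.36535) = 2.93068 m.
The plate makes 33.4° with the vertical, i.e. θ = 90° − 33.4° = 56.6° to the horizontal. Measuring y along the incline from the free-surface line, vertical depth h = y·sinθ with sinθ = 0.834848.
Along the incline, y_c = h_c/sinθ = 2.93068/0.834848 = 3.51044 m.
The centroid is at the centre, 1.035 m below the top of the plate, so the highest point sits at y_top = 3.51044 − 1.035 = 2.47544 m along the incline.

y_top ≈ 2.48 m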